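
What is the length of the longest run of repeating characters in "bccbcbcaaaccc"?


Input: "bccbcbcaaaccc"
Scanning for longest run:
  Position 1 ('c'): new char, reset run to 1
  Position 2 ('c'): continues run of 'c', length=2
  Position 3 ('b'): new char, reset run to 1
  Position 4 ('c'): new char, reset run to 1
  Position 5 ('b'): new char, reset run to 1
  Position 6 ('c'): new char, reset run to 1
  Position 7 ('a'): new char, reset run to 1
  Position 8 ('a'): continues run of 'a', length=2
  Position 9 ('a'): continues run of 'a', length=3
  Position 10 ('c'): new char, reset run to 1
  Position 11 ('c'): continues run of 'c', length=2
  Position 12 ('c'): continues run of 'c', length=3
Longest run: 'a' with length 3

3


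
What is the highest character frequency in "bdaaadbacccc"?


Input: bdaaadbacccc
Character counts:
  'a': 4
  'b': 2
  'c': 4
  'd': 2
Maximum frequency: 4

4


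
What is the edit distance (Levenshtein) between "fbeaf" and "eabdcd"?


Computing edit distance: "fbeaf" -> "eabdcd"
DP table:
           e    a    b    d    c    d
      0    1    2    3    4    5    6
  f   1    1    2    3    4    5    6
  b   2    2    2    2    3    4    5
  e   3    2    3    3    3    4    5
  a   4    3    2    3    4    4    5
  f   5    4    3    3    4    5    5
Edit distance = dp[5][6] = 5

5


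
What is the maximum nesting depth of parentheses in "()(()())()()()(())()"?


Input: "()(()())()()()(())()"
Tracking depth:
  Position 0 '(': depth becomes 1
  Position 1 ')': depth becomes 0
  Position 2 '(': depth becomes 1
  Position 3 '(': depth becomes 2
  Position 4 ')': depth becomes 1
  Position 5 '(': depth becomes 2
  Position 6 ')': depth becomes 1
  Position 7 ')': depth becomes 0
  Position 8 '(': depth becomes 1
  Position 9 ')': depth becomes 0
  Position 10 '(': depth becomes 1
  Position 11 ')': depth becomes 0
  Position 12 '(': depth becomes 1
  Position 13 ')': depth becomes 0
  Position 14 '(': depth becomes 1
  Position 15 '(': depth becomes 2
  Position 16 ')': depth becomes 1
  Position 17 ')': depth becomes 0
  Position 18 '(': depth becomes 1
  Position 19 ')': depth becomes 0
Maximum depth reached: 2

2


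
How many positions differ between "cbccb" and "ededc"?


Comparing "cbccb" and "ededc" position by position:
  Position 0: 'c' vs 'e' => DIFFER
  Position 1: 'b' vs 'd' => DIFFER
  Position 2: 'c' vs 'e' => DIFFER
  Position 3: 'c' vs 'd' => DIFFER
  Position 4: 'b' vs 'c' => DIFFER
Positions that differ: 5

5


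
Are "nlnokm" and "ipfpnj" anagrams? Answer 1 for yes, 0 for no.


Strings: "nlnokm", "ipfpnj"
Sorted first:  klmnno
Sorted second: fijnpp
Differ at position 0: 'k' vs 'f' => not anagrams

0


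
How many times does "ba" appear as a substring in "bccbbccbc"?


Searching for "ba" in "bccbbccbc"
Scanning each position:
  Position 0: "bc" => no
  Position 1: "cc" => no
  Position 2: "cb" => no
  Position 3: "bb" => no
  Position 4: "bc" => no
  Position 5: "cc" => no
  Position 6: "cb" => no
  Position 7: "bc" => no
Total occurrences: 0

0


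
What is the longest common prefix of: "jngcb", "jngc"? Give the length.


Words: jngcb, jngc
  Position 0: all 'j' => match
  Position 1: all 'n' => match
  Position 2: all 'g' => match
  Position 3: all 'c' => match
LCP = "jngc" (length 4)

4


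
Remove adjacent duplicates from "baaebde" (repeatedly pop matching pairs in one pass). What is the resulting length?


Input: baaebde
Stack-based adjacent duplicate removal:
  Read 'b': push. Stack: b
  Read 'a': push. Stack: ba
  Read 'a': matches stack top 'a' => pop. Stack: b
  Read 'e': push. Stack: be
  Read 'b': push. Stack: beb
  Read 'd': push. Stack: bebd
  Read 'e': push. Stack: bebde
Final stack: "bebde" (length 5)

5


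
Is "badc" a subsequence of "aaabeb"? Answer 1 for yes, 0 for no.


Check if "badc" is a subsequence of "aaabeb"
Greedy scan:
  Position 0 ('a'): no match needed
  Position 1 ('a'): no match needed
  Position 2 ('a'): no match needed
  Position 3 ('b'): matches sub[0] = 'b'
  Position 4 ('e'): no match needed
  Position 5 ('b'): no match needed
Only matched 1/4 characters => not a subsequence

0


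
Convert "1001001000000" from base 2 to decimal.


Input: "1001001000000" in base 2
Positional expansion:
  Digit '1' (value 1) x 2^12 = 4096
  Digit '0' (value 0) x 2^11 = 0
  Digit '0' (value 0) x 2^10 = 0
  Digit '1' (value 1) x 2^9 = 512
  Digit '0' (value 0) x 2^8 = 0
  Digit '0' (value 0) x 2^7 = 0
  Digit '1' (value 1) x 2^6 = 64
  Digit '0' (value 0) x 2^5 = 0
  Digit '0' (value 0) x 2^4 = 0
  Digit '0' (value 0) x 2^3 = 0
  Digit '0' (value 0) x 2^2 = 0
  Digit '0' (value 0) x 2^1 = 0
  Digit '0' (value 0) x 2^0 = 0
Sum = 4672

4672


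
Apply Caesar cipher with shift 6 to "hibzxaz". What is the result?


Caesar cipher: shift "hibzxaz" by 6
  'h' (pos 7) + 6 = pos 13 = 'n'
  'i' (pos 8) + 6 = pos 14 = 'o'
  'b' (pos 1) + 6 = pos 7 = 'h'
  'z' (pos 25) + 6 = pos 5 = 'f'
  'x' (pos 23) + 6 = pos 3 = 'd'
  'a' (pos 0) + 6 = pos 6 = 'g'
  'z' (pos 25) + 6 = pos 5 = 'f'
Result: nohfdgf

nohfdgf


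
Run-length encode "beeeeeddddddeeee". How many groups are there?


Input: beeeeeddddddeeee
Scanning for consecutive runs:
  Group 1: 'b' x 1 (positions 0-0)
  Group 2: 'e' x 5 (positions 1-5)
  Group 3: 'd' x 6 (positions 6-11)
  Group 4: 'e' x 4 (positions 12-15)
Total groups: 4

4


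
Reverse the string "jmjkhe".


Input: jmjkhe
Reading characters right to left:
  Position 5: 'e'
  Position 4: 'h'
  Position 3: 'k'
  Position 2: 'j'
  Position 1: 'm'
  Position 0: 'j'
Reversed: ehkjmj

ehkjmj


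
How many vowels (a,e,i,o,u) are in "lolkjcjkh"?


Input: lolkjcjkh
Checking each character:
  'l' at position 0: consonant
  'o' at position 1: vowel (running total: 1)
  'l' at position 2: consonant
  'k' at position 3: consonant
  'j' at position 4: consonant
  'c' at position 5: consonant
  'j' at position 6: consonant
  'k' at position 7: consonant
  'h' at position 8: consonant
Total vowels: 1

1


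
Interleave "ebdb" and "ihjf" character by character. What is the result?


Interleaving "ebdb" and "ihjf":
  Position 0: 'e' from first, 'i' from second => "ei"
  Position 1: 'b' from first, 'h' from second => "bh"
  Position 2: 'd' from first, 'j' from second => "dj"
  Position 3: 'b' from first, 'f' from second => "bf"
Result: eibhdjbf

eibhdjbf


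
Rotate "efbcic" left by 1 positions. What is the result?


Input: "efbcic", rotate left by 1
First 1 characters: "e"
Remaining characters: "fbcic"
Concatenate remaining + first: "fbcic" + "e" = "fbcice"

fbcice


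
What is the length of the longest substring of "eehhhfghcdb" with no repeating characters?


Input: "eehhhfghcdb"
Sliding window (track last position of each char):
  Position 0 ('e'): window [0,0] length 1 -- new best
  Position 1 ('e'): repeat (last at 0), move window start to 1
  Position 1 ('e'): window [1,1] length 1
  Position 2 ('h'): window [1,2] length 2 -- new best
  Position 3 ('h'): repeat (last at 2), move window start to 3
  Position 3 ('h'): window [3,3] length 1
  Position 4 ('h'): repeat (last at 3), move window start to 4
  Position 4 ('h'): window [4,4] length 1
  Position 5 ('f'): window [4,5] length 2
  Position 6 ('g'): window [4,6] length 3 -- new best
  Position 7 ('h'): repeat (last at 4), move window start to 5
  Position 7 ('h'): window [5,7] length 3
  Position 8 ('c'): window [5,8] length 4 -- new best
  Position 9 ('d'): window [5,9] length 5 -- new best
  Position 10 ('b'): window [5,10] length 6 -- new best
Longest substring with no repeats: "fghcdb" with length 6

6


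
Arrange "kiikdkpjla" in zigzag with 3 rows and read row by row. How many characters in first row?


Zigzag "kiikdkpjla" into 3 rows:
Placing characters:
  'k' => row 0
  'i' => row 1
  'i' => row 2
  'k' => row 1
  'd' => row 0
  'k' => row 1
  'p' => row 2
  'j' => row 1
  'l' => row 0
  'a' => row 1
Rows:
  Row 0: "kdl"
  Row 1: "ikkja"
  Row 2: "ip"
First row length: 3

3


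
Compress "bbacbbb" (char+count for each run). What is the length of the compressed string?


Input: bbacbbb
Runs:
  'b' x 2 => "b2"
  'a' x 1 => "a1"
  'c' x 1 => "c1"
  'b' x 3 => "b3"
Compressed: "b2a1c1b3"
Compressed length: 8

8


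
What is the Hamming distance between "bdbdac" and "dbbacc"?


Comparing "bdbdac" and "dbbacc" position by position:
  Position 0: 'b' vs 'd' => differ
  Position 1: 'd' vs 'b' => differ
  Position 2: 'b' vs 'b' => same
  Position 3: 'd' vs 'a' => differ
  Position 4: 'a' vs 'c' => differ
  Position 5: 'c' vs 'c' => same
Total differences (Hamming distance): 4

4


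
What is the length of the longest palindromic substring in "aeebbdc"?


Input: "aeebbdc"
Checking substrings for palindromes:
  [1:3] "ee" (len 2) => palindrome
  [3:5] "bb" (len 2) => palindrome
Longest palindromic substring: "ee" with length 2

2


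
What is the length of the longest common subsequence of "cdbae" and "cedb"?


LCS of "cdbae" and "cedb"
DP table:
           c    e    d    b
      0    0    0    0    0
  c   0    1    1    1    1
  d   0    1    1    2    2
  b   0    1    1    2    3
  a   0    1    1    2    3
  e   0    1    2    2    3
LCS length = dp[5][4] = 3

3


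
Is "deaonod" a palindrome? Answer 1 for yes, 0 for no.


Input: deaonod
Reversed: donoaed
  Compare pos 0 ('d') with pos 6 ('d'): match
  Compare pos 1 ('e') with pos 5 ('o'): MISMATCH
  Compare pos 2 ('a') with pos 4 ('n'): MISMATCH
Result: not a palindrome

0


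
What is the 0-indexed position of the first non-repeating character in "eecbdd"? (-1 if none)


Input: eecbdd
Character frequencies:
  'b': 1
  'c': 1
  'd': 2
  'e': 2
Scanning left to right for freq == 1:
  Position 0 ('e'): freq=2, skip
  Position 1 ('e'): freq=2, skip
  Position 2 ('c'): unique! => answer = 2

2


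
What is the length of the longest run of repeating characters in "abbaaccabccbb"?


Input: "abbaaccabccbb"
Scanning for longest run:
  Position 1 ('b'): new char, reset run to 1
  Position 2 ('b'): continues run of 'b', length=2
  Position 3 ('a'): new char, reset run to 1
  Position 4 ('a'): continues run of 'a', length=2
  Position 5 ('c'): new char, reset run to 1
  Position 6 ('c'): continues run of 'c', length=2
  Position 7 ('a'): new char, reset run to 1
  Position 8 ('b'): new char, reset run to 1
  Position 9 ('c'): new char, reset run to 1
  Position 10 ('c'): continues run of 'c', length=2
  Position 11 ('b'): new char, reset run to 1
  Position 12 ('b'): continues run of 'b', length=2
Longest run: 'b' with length 2

2


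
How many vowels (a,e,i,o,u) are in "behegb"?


Input: behegb
Checking each character:
  'b' at position 0: consonant
  'e' at position 1: vowel (running total: 1)
  'h' at position 2: consonant
  'e' at position 3: vowel (running total: 2)
  'g' at position 4: consonant
  'b' at position 5: consonant
Total vowels: 2

2


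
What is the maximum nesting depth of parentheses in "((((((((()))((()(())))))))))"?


Input: "((((((((()))((()(())))))))))"
Tracking depth:
  Position 0 '(': depth becomes 1
  Position 1 '(': depth becomes 2
  Position 2 '(': depth becomes 3
  Position 3 '(': depth becomes 4
  Position 4 '(': depth becomes 5
  Position 5 '(': depth becomes 6
  Position 6 '(': depth becomes 7
  Position 7 '(': depth becomes 8
  Position 8 '(': depth becomes 9
  Position 9 ')': depth becomes 8
  Position 10 ')': depth becomes 7
  Position 11 ')': depth becomes 6
  Position 12 '(': depth becomes 7
  Position 13 '(': depth becomes 8
  Position 14 '(': depth becomes 9
  Position 15 ')': depth becomes 8
  Position 16 '(': depth becomes 9
  Position 17 '(': depth becomes 10
  Position 18 ')': depth becomes 9
  Position 19 ')': depth becomes 8
  Position 20 ')': depth becomes 7
  Position 21 ')': depth becomes 6
  Position 22 ')': depth becomes 5
  Position 23 ')': depth becomes 4
  Position 24 ')': depth becomes 3
  Position 25 ')': depth becomes 2
  Position 26 ')': depth becomes 1
  Position 27 ')': depth becomes 0
Maximum depth reached: 10

10


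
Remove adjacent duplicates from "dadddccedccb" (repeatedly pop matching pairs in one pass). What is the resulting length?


Input: dadddccedccb
Stack-based adjacent duplicate removal:
  Read 'd': push. Stack: d
  Read 'a': push. Stack: da
  Read 'd': push. Stack: dad
  Read 'd': matches stack top 'd' => pop. Stack: da
  Read 'd': push. Stack: dad
  Read 'c': push. Stack: dadc
  Read 'c': matches stack top 'c' => pop. Stack: dad
  Read 'e': push. Stack: dade
  Read 'd': push. Stack: daded
  Read 'c': push. Stack: dadedc
  Read 'c': matches stack top 'c' => pop. Stack: daded
  Read 'b': push. Stack: dadedb
Final stack: "dadedb" (length 6)

6


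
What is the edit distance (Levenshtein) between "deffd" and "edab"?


Computing edit distance: "deffd" -> "edab"
DP table:
           e    d    a    b
      0    1    2    3    4
  d   1    1    1    2    3
  e   2    1    2    2    3
  f   3    2    2    3    3
  f   4    3    3    3    4
  d   5    4    3    4    4
Edit distance = dp[5][4] = 4

4


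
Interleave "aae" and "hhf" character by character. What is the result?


Interleaving "aae" and "hhf":
  Position 0: 'a' from first, 'h' from second => "ah"
  Position 1: 'a' from first, 'h' from second => "ah"
  Position 2: 'e' from first, 'f' from second => "ef"
Result: ahahef

ahahef


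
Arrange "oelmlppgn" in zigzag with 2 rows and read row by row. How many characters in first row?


Zigzag "oelmlppgn" into 2 rows:
Placing characters:
  'o' => row 0
  'e' => row 1
  'l' => row 0
  'm' => row 1
  'l' => row 0
  'p' => row 1
  'p' => row 0
  'g' => row 1
  'n' => row 0
Rows:
  Row 0: "ollpn"
  Row 1: "empg"
First row length: 5

5


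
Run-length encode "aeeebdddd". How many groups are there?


Input: aeeebdddd
Scanning for consecutive runs:
  Group 1: 'a' x 1 (positions 0-0)
  Group 2: 'e' x 3 (positions 1-3)
  Group 3: 'b' x 1 (positions 4-4)
  Group 4: 'd' x 4 (positions 5-8)
Total groups: 4

4


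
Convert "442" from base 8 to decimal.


Input: "442" in base 8
Positional expansion:
  Digit '4' (value 4) x 8^2 = 256
  Digit '4' (value 4) x 8^1 = 32
  Digit '2' (value 2) x 8^0 = 2
Sum = 290

290


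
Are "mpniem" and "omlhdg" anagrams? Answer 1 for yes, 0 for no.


Strings: "mpniem", "omlhdg"
Sorted first:  eimmnp
Sorted second: dghlmo
Differ at position 0: 'e' vs 'd' => not anagrams

0


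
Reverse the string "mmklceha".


Input: mmklceha
Reading characters right to left:
  Position 7: 'a'
  Position 6: 'h'
  Position 5: 'e'
  Position 4: 'c'
  Position 3: 'l'
  Position 2: 'k'
  Position 1: 'm'
  Position 0: 'm'
Reversed: aheclkmm

aheclkmm


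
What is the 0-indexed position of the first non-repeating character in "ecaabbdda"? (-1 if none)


Input: ecaabbdda
Character frequencies:
  'a': 3
  'b': 2
  'c': 1
  'd': 2
  'e': 1
Scanning left to right for freq == 1:
  Position 0 ('e'): unique! => answer = 0

0


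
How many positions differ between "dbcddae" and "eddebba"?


Comparing "dbcddae" and "eddebba" position by position:
  Position 0: 'd' vs 'e' => DIFFER
  Position 1: 'b' vs 'd' => DIFFER
  Position 2: 'c' vs 'd' => DIFFER
  Position 3: 'd' vs 'e' => DIFFER
  Position 4: 'd' vs 'b' => DIFFER
  Position 5: 'a' vs 'b' => DIFFER
  Position 6: 'e' vs 'a' => DIFFER
Positions that differ: 7

7


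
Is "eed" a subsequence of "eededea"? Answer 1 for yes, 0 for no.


Check if "eed" is a subsequence of "eededea"
Greedy scan:
  Position 0 ('e'): matches sub[0] = 'e'
  Position 1 ('e'): matches sub[1] = 'e'
  Position 2 ('d'): matches sub[2] = 'd'
  Position 3 ('e'): no match needed
  Position 4 ('d'): no match needed
  Position 5 ('e'): no match needed
  Position 6 ('a'): no match needed
All 3 characters matched => is a subsequence

1


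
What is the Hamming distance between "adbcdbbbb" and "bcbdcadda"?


Comparing "adbcdbbbb" and "bcbdcadda" position by position:
  Position 0: 'a' vs 'b' => differ
  Position 1: 'd' vs 'c' => differ
  Position 2: 'b' vs 'b' => same
  Position 3: 'c' vs 'd' => differ
  Position 4: 'd' vs 'c' => differ
  Position 5: 'b' vs 'a' => differ
  Position 6: 'b' vs 'd' => differ
  Position 7: 'b' vs 'd' => differ
  Position 8: 'b' vs 'a' => differ
Total differences (Hamming distance): 8

8


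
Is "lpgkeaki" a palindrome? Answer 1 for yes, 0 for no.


Input: lpgkeaki
Reversed: ikaekgpl
  Compare pos 0 ('l') with pos 7 ('i'): MISMATCH
  Compare pos 1 ('p') with pos 6 ('k'): MISMATCH
  Compare pos 2 ('g') with pos 5 ('a'): MISMATCH
  Compare pos 3 ('k') with pos 4 ('e'): MISMATCH
Result: not a palindrome

0


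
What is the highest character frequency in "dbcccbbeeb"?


Input: dbcccbbeeb
Character counts:
  'b': 4
  'c': 3
  'd': 1
  'e': 2
Maximum frequency: 4

4


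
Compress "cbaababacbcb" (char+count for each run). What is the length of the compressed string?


Input: cbaababacbcb
Runs:
  'c' x 1 => "c1"
  'b' x 1 => "b1"
  'a' x 2 => "a2"
  'b' x 1 => "b1"
  'a' x 1 => "a1"
  'b' x 1 => "b1"
  'a' x 1 => "a1"
  'c' x 1 => "c1"
  'b' x 1 => "b1"
  'c' x 1 => "c1"
  'b' x 1 => "b1"
Compressed: "c1b1a2b1a1b1a1c1b1c1b1"
Compressed length: 22

22


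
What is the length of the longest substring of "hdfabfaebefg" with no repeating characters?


Input: "hdfabfaebefg"
Sliding window (track last position of each char):
  Position 0 ('h'): window [0,0] length 1 -- new best
  Position 1 ('d'): window [0,1] length 2 -- new best
  Position 2 ('f'): window [0,2] length 3 -- new best
  Position 3 ('a'): window [0,3] length 4 -- new best
  Position 4 ('b'): window [0,4] length 5 -- new best
  Position 5 ('f'): repeat (last at 2), move window start to 3
  Position 5 ('f'): window [3,5] length 3
  Position 6 ('a'): repeat (last at 3), move window start to 4
  Position 6 ('a'): window [4,6] length 3
  Position 7 ('e'): window [4,7] length 4
  Position 8 ('b'): repeat (last at 4), move window start to 5
  Position 8 ('b'): window [5,8] length 4
  Position 9 ('e'): repeat (last at 7), move window start to 8
  Position 9 ('e'): window [8,9] length 2
  Position 10 ('f'): window [8,10] length 3
  Position 11 ('g'): window [8,11] length 4
Longest substring with no repeats: "hdfab" with length 5

5


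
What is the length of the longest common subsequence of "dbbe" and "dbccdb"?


LCS of "dbbe" and "dbccdb"
DP table:
           d    b    c    c    d    b
      0    0    0    0    0    0    0
  d   0    1    1    1    1    1    1
  b   0    1    2    2    2    2    2
  b   0    1    2    2    2    2    3
  e   0    1    2    2    2    2    3
LCS length = dp[4][6] = 3

3


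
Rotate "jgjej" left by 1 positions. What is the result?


Input: "jgjej", rotate left by 1
First 1 characters: "j"
Remaining characters: "gjej"
Concatenate remaining + first: "gjej" + "j" = "gjejj"

gjejj


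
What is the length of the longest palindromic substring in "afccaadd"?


Input: "afccaadd"
Checking substrings for palindromes:
  [2:4] "cc" (len 2) => palindrome
  [4:6] "aa" (len 2) => palindrome
  [6:8] "dd" (len 2) => palindrome
Longest palindromic substring: "cc" with length 2

2


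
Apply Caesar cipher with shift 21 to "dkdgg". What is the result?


Caesar cipher: shift "dkdgg" by 21
  'd' (pos 3) + 21 = pos 24 = 'y'
  'k' (pos 10) + 21 = pos 5 = 'f'
  'd' (pos 3) + 21 = pos 24 = 'y'
  'g' (pos 6) + 21 = pos 1 = 'b'
  'g' (pos 6) + 21 = pos 1 = 'b'
Result: yfybb

yfybb


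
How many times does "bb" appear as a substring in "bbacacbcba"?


Searching for "bb" in "bbacacbcba"
Scanning each position:
  Position 0: "bb" => MATCH
  Position 1: "ba" => no
  Position 2: "ac" => no
  Position 3: "ca" => no
  Position 4: "ac" => no
  Position 5: "cb" => no
  Position 6: "bc" => no
  Position 7: "cb" => no
  Position 8: "ba" => no
Total occurrences: 1

1


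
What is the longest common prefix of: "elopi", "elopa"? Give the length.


Words: elopi, elopa
  Position 0: all 'e' => match
  Position 1: all 'l' => match
  Position 2: all 'o' => match
  Position 3: all 'p' => match
  Position 4: ('i', 'a') => mismatch, stop
LCP = "elop" (length 4)

4


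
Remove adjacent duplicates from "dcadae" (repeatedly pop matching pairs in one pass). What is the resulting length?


Input: dcadae
Stack-based adjacent duplicate removal:
  Read 'd': push. Stack: d
  Read 'c': push. Stack: dc
  Read 'a': push. Stack: dca
  Read 'd': push. Stack: dcad
  Read 'a': push. Stack: dcada
  Read 'e': push. Stack: dcadae
Final stack: "dcadae" (length 6)

6


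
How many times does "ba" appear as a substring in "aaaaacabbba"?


Searching for "ba" in "aaaaacabbba"
Scanning each position:
  Position 0: "aa" => no
  Position 1: "aa" => no
  Position 2: "aa" => no
  Position 3: "aa" => no
  Position 4: "ac" => no
  Position 5: "ca" => no
  Position 6: "ab" => no
  Position 7: "bb" => no
  Position 8: "bb" => no
  Position 9: "ba" => MATCH
Total occurrences: 1

1


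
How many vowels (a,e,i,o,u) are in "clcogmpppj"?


Input: clcogmpppj
Checking each character:
  'c' at position 0: consonant
  'l' at position 1: consonant
  'c' at position 2: consonant
  'o' at position 3: vowel (running total: 1)
  'g' at position 4: consonant
  'm' at position 5: consonant
  'p' at position 6: consonant
  'p' at position 7: consonant
  'p' at position 8: consonant
  'j' at position 9: consonant
Total vowels: 1

1


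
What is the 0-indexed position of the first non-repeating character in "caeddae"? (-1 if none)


Input: caeddae
Character frequencies:
  'a': 2
  'c': 1
  'd': 2
  'e': 2
Scanning left to right for freq == 1:
  Position 0 ('c'): unique! => answer = 0

0


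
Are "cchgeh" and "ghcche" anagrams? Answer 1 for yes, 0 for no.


Strings: "cchgeh", "ghcche"
Sorted first:  cceghh
Sorted second: cceghh
Sorted forms match => anagrams

1


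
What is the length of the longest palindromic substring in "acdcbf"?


Input: "acdcbf"
Checking substrings for palindromes:
  [1:4] "cdc" (len 3) => palindrome
Longest palindromic substring: "cdc" with length 3

3


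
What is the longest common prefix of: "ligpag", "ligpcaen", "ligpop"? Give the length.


Words: ligpag, ligpcaen, ligpop
  Position 0: all 'l' => match
  Position 1: all 'i' => match
  Position 2: all 'g' => match
  Position 3: all 'p' => match
  Position 4: ('a', 'c', 'o') => mismatch, stop
LCP = "ligp" (length 4)

4


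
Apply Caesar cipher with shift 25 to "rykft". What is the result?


Caesar cipher: shift "rykft" by 25
  'r' (pos 17) + 25 = pos 16 = 'q'
  'y' (pos 24) + 25 = pos 23 = 'x'
  'k' (pos 10) + 25 = pos 9 = 'j'
  'f' (pos 5) + 25 = pos 4 = 'e'
  't' (pos 19) + 25 = pos 18 = 's'
Result: qxjes

qxjes


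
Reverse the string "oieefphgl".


Input: oieefphgl
Reading characters right to left:
  Position 8: 'l'
  Position 7: 'g'
  Position 6: 'h'
  Position 5: 'p'
  Position 4: 'f'
  Position 3: 'e'
  Position 2: 'e'
  Position 1: 'i'
  Position 0: 'o'
Reversed: lghpfeeio

lghpfeeio


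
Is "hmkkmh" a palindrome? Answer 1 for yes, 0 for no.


Input: hmkkmh
Reversed: hmkkmh
  Compare pos 0 ('h') with pos 5 ('h'): match
  Compare pos 1 ('m') with pos 4 ('m'): match
  Compare pos 2 ('k') with pos 3 ('k'): match
Result: palindrome

1


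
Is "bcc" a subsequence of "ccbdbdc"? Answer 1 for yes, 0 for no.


Check if "bcc" is a subsequence of "ccbdbdc"
Greedy scan:
  Position 0 ('c'): no match needed
  Position 1 ('c'): no match needed
  Position 2 ('b'): matches sub[0] = 'b'
  Position 3 ('d'): no match needed
  Position 4 ('b'): no match needed
  Position 5 ('d'): no match needed
  Position 6 ('c'): matches sub[1] = 'c'
Only matched 2/3 characters => not a subsequence

0


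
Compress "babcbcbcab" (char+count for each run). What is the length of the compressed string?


Input: babcbcbcab
Runs:
  'b' x 1 => "b1"
  'a' x 1 => "a1"
  'b' x 1 => "b1"
  'c' x 1 => "c1"
  'b' x 1 => "b1"
  'c' x 1 => "c1"
  'b' x 1 => "b1"
  'c' x 1 => "c1"
  'a' x 1 => "a1"
  'b' x 1 => "b1"
Compressed: "b1a1b1c1b1c1b1c1a1b1"
Compressed length: 20

20


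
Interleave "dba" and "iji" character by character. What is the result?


Interleaving "dba" and "iji":
  Position 0: 'd' from first, 'i' from second => "di"
  Position 1: 'b' from first, 'j' from second => "bj"
  Position 2: 'a' from first, 'i' from second => "ai"
Result: dibjai

dibjai


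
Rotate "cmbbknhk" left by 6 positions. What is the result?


Input: "cmbbknhk", rotate left by 6
First 6 characters: "cmbbkn"
Remaining characters: "hk"
Concatenate remaining + first: "hk" + "cmbbkn" = "hkcmbbkn"

hkcmbbkn


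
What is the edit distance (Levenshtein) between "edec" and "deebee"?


Computing edit distance: "edec" -> "deebee"
DP table:
           d    e    e    b    e    e
      0    1    2    3    4    5    6
  e   1    1    1    2    3    4    5
  d   2    1    2    2    3    4    5
  e   3    2    1    2    3    3    4
  c   4    3    2    2    3    4    4
Edit distance = dp[4][6] = 4

4


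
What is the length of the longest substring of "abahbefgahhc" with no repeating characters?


Input: "abahbefgahhc"
Sliding window (track last position of each char):
  Position 0 ('a'): window [0,0] length 1 -- new best
  Position 1 ('b'): window [0,1] length 2 -- new best
  Position 2 ('a'): repeat (last at 0), move window start to 1
  Position 2 ('a'): window [1,2] length 2
  Position 3 ('h'): window [1,3] length 3 -- new best
  Position 4 ('b'): repeat (last at 1), move window start to 2
  Position 4 ('b'): window [2,4] length 3
  Position 5 ('e'): window [2,5] length 4 -- new best
  Position 6 ('f'): window [2,6] length 5 -- new best
  Position 7 ('g'): window [2,7] length 6 -- new best
  Position 8 ('a'): repeat (last at 2), move window start to 3
  Position 8 ('a'): window [3,8] length 6
  Position 9 ('h'): repeat (last at 3), move window start to 4
  Position 9 ('h'): window [4,9] length 6
  Position 10 ('h'): repeat (last at 9), move window start to 10
  Position 10 ('h'): window [10,10] length 1
  Position 11 ('c'): window [10,11] length 2
Longest substring with no repeats: "ahbefg" with length 6

6


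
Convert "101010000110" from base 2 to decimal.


Input: "101010000110" in base 2
Positional expansion:
  Digit '1' (value 1) x 2^11 = 2048
  Digit '0' (value 0) x 2^10 = 0
  Digit '1' (value 1) x 2^9 = 512
  Digit '0' (value 0) x 2^8 = 0
  Digit '1' (value 1) x 2^7 = 128
  Digit '0' (value 0) x 2^6 = 0
  Digit '0' (value 0) x 2^5 = 0
  Digit '0' (value 0) x 2^4 = 0
  Digit '0' (value 0) x 2^3 = 0
  Digit '1' (value 1) x 2^2 = 4
  Digit '1' (value 1) x 2^1 = 2
  Digit '0' (value 0) x 2^0 = 0
Sum = 2694

2694


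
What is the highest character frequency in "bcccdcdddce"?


Input: bcccdcdddce
Character counts:
  'b': 1
  'c': 5
  'd': 4
  'e': 1
Maximum frequency: 5

5


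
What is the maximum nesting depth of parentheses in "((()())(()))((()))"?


Input: "((()())(()))((()))"
Tracking depth:
  Position 0 '(': depth becomes 1
  Position 1 '(': depth becomes 2
  Position 2 '(': depth becomes 3
  Position 3 ')': depth becomes 2
  Position 4 '(': depth becomes 3
  Position 5 ')': depth becomes 2
  Position 6 ')': depth becomes 1
  Position 7 '(': depth becomes 2
  Position 8 '(': depth becomes 3
  Position 9 ')': depth becomes 2
  Position 10 ')': depth becomes 1
  Position 11 ')': depth becomes 0
  Position 12 '(': depth becomes 1
  Position 13 '(': depth becomes 2
  Position 14 '(': depth becomes 3
  Position 15 ')': depth becomes 2
  Position 16 ')': depth becomes 1
  Position 17 ')': depth becomes 0
Maximum depth reached: 3

3


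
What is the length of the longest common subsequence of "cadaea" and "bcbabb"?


LCS of "cadaea" and "bcbabb"
DP table:
           b    c    b    a    b    b
      0    0    0    0    0    0    0
  c   0    0    1    1    1    1    1
  a   0    0    1    1    2    2    2
  d   0    0    1    1    2    2    2
  a   0    0    1    1    2    2    2
  e   0    0    1    1    2    2    2
  a   0    0    1    1    2    2    2
LCS length = dp[6][6] = 2

2


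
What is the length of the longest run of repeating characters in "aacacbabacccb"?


Input: "aacacbabacccb"
Scanning for longest run:
  Position 1 ('a'): continues run of 'a', length=2
  Position 2 ('c'): new char, reset run to 1
  Position 3 ('a'): new char, reset run to 1
  Position 4 ('c'): new char, reset run to 1
  Position 5 ('b'): new char, reset run to 1
  Position 6 ('a'): new char, reset run to 1
  Position 7 ('b'): new char, reset run to 1
  Position 8 ('a'): new char, reset run to 1
  Position 9 ('c'): new char, reset run to 1
  Position 10 ('c'): continues run of 'c', length=2
  Position 11 ('c'): continues run of 'c', length=3
  Position 12 ('b'): new char, reset run to 1
Longest run: 'c' with length 3

3


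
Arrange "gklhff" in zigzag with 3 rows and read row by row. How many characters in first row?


Zigzag "gklhff" into 3 rows:
Placing characters:
  'g' => row 0
  'k' => row 1
  'l' => row 2
  'h' => row 1
  'f' => row 0
  'f' => row 1
Rows:
  Row 0: "gf"
  Row 1: "khf"
  Row 2: "l"
First row length: 2

2


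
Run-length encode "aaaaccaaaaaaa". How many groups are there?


Input: aaaaccaaaaaaa
Scanning for consecutive runs:
  Group 1: 'a' x 4 (positions 0-3)
  Group 2: 'c' x 2 (positions 4-5)
  Group 3: 'a' x 7 (positions 6-12)
Total groups: 3

3


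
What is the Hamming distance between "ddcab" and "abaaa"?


Comparing "ddcab" and "abaaa" position by position:
  Position 0: 'd' vs 'a' => differ
  Position 1: 'd' vs 'b' => differ
  Position 2: 'c' vs 'a' => differ
  Position 3: 'a' vs 'a' => same
  Position 4: 'b' vs 'a' => differ
Total differences (Hamming distance): 4

4


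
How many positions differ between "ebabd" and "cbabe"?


Comparing "ebabd" and "cbabe" position by position:
  Position 0: 'e' vs 'c' => DIFFER
  Position 1: 'b' vs 'b' => same
  Position 2: 'a' vs 'a' => same
  Position 3: 'b' vs 'b' => same
  Position 4: 'd' vs 'e' => DIFFER
Positions that differ: 2

2


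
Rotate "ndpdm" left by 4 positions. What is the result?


Input: "ndpdm", rotate left by 4
First 4 characters: "ndpd"
Remaining characters: "m"
Concatenate remaining + first: "m" + "ndpd" = "mndpd"

mndpd


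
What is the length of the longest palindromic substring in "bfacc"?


Input: "bfacc"
Checking substrings for palindromes:
  [3:5] "cc" (len 2) => palindrome
Longest palindromic substring: "cc" with length 2

2


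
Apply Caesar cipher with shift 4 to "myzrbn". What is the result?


Caesar cipher: shift "myzrbn" by 4
  'm' (pos 12) + 4 = pos 16 = 'q'
  'y' (pos 24) + 4 = pos 2 = 'c'
  'z' (pos 25) + 4 = pos 3 = 'd'
  'r' (pos 17) + 4 = pos 21 = 'v'
  'b' (pos 1) + 4 = pos 5 = 'f'
  'n' (pos 13) + 4 = pos 17 = 'r'
Result: qcdvfr

qcdvfr


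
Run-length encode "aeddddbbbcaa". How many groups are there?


Input: aeddddbbbcaa
Scanning for consecutive runs:
  Group 1: 'a' x 1 (positions 0-0)
  Group 2: 'e' x 1 (positions 1-1)
  Group 3: 'd' x 4 (positions 2-5)
  Group 4: 'b' x 3 (positions 6-8)
  Group 5: 'c' x 1 (positions 9-9)
  Group 6: 'a' x 2 (positions 10-11)
Total groups: 6

6


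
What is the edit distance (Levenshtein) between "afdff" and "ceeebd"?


Computing edit distance: "afdff" -> "ceeebd"
DP table:
           c    e    e    e    b    d
      0    1    2    3    4    5    6
  a   1    1    2    3    4    5    6
  f   2    2    2    3    4    5    6
  d   3    3    3    3    4    5    5
  f   4    4    4    4    4    5    6
  f   5    5    5    5    5    5    6
Edit distance = dp[5][6] = 6

6


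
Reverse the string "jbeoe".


Input: jbeoe
Reading characters right to left:
  Position 4: 'e'
  Position 3: 'o'
  Position 2: 'e'
  Position 1: 'b'
  Position 0: 'j'
Reversed: eoebj

eoebj


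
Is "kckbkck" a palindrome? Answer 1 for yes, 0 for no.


Input: kckbkck
Reversed: kckbkck
  Compare pos 0 ('k') with pos 6 ('k'): match
  Compare pos 1 ('c') with pos 5 ('c'): match
  Compare pos 2 ('k') with pos 4 ('k'): match
Result: palindrome

1


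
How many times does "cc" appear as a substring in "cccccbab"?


Searching for "cc" in "cccccbab"
Scanning each position:
  Position 0: "cc" => MATCH
  Position 1: "cc" => MATCH
  Position 2: "cc" => MATCH
  Position 3: "cc" => MATCH
  Position 4: "cb" => no
  Position 5: "ba" => no
  Position 6: "ab" => no
Total occurrences: 4

4


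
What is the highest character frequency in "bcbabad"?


Input: bcbabad
Character counts:
  'a': 2
  'b': 3
  'c': 1
  'd': 1
Maximum frequency: 3

3


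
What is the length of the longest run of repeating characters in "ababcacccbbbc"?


Input: "ababcacccbbbc"
Scanning for longest run:
  Position 1 ('b'): new char, reset run to 1
  Position 2 ('a'): new char, reset run to 1
  Position 3 ('b'): new char, reset run to 1
  Position 4 ('c'): new char, reset run to 1
  Position 5 ('a'): new char, reset run to 1
  Position 6 ('c'): new char, reset run to 1
  Position 7 ('c'): continues run of 'c', length=2
  Position 8 ('c'): continues run of 'c', length=3
  Position 9 ('b'): new char, reset run to 1
  Position 10 ('b'): continues run of 'b', length=2
  Position 11 ('b'): continues run of 'b', length=3
  Position 12 ('c'): new char, reset run to 1
Longest run: 'c' with length 3

3


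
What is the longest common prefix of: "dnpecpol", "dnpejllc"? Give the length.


Words: dnpecpol, dnpejllc
  Position 0: all 'd' => match
  Position 1: all 'n' => match
  Position 2: all 'p' => match
  Position 3: all 'e' => match
  Position 4: ('c', 'j') => mismatch, stop
LCP = "dnpe" (length 4)

4


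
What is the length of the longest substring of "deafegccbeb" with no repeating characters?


Input: "deafegccbeb"
Sliding window (track last position of each char):
  Position 0 ('d'): window [0,0] length 1 -- new best
  Position 1 ('e'): window [0,1] length 2 -- new best
  Position 2 ('a'): window [0,2] length 3 -- new best
  Position 3 ('f'): window [0,3] length 4 -- new best
  Position 4 ('e'): repeat (last at 1), move window start to 2
  Position 4 ('e'): window [2,4] length 3
  Position 5 ('g'): window [2,5] length 4
  Position 6 ('c'): window [2,6] length 5 -- new best
  Position 7 ('c'): repeat (last at 6), move window start to 7
  Position 7 ('c'): window [7,7] length 1
  Position 8 ('b'): window [7,8] length 2
  Position 9 ('e'): window [7,9] length 3
  Position 10 ('b'): repeat (last at 8), move window start to 9
  Position 10 ('b'): window [9,10] length 2
Longest substring with no repeats: "afegc" with length 5

5


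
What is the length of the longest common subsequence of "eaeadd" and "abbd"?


LCS of "eaeadd" and "abbd"
DP table:
           a    b    b    d
      0    0    0    0    0
  e   0    0    0    0    0
  a   0    1    1    1    1
  e   0    1    1    1    1
  a   0    1    1    1    1
  d   0    1    1    1    2
  d   0    1    1    1    2
LCS length = dp[6][4] = 2

2


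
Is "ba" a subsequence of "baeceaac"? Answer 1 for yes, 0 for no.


Check if "ba" is a subsequence of "baeceaac"
Greedy scan:
  Position 0 ('b'): matches sub[0] = 'b'
  Position 1 ('a'): matches sub[1] = 'a'
  Position 2 ('e'): no match needed
  Position 3 ('c'): no match needed
  Position 4 ('e'): no match needed
  Position 5 ('a'): no match needed
  Position 6 ('a'): no match needed
  Position 7 ('c'): no match needed
All 2 characters matched => is a subsequence

1


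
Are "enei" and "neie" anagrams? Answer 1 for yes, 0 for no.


Strings: "enei", "neie"
Sorted first:  eein
Sorted second: eein
Sorted forms match => anagrams

1


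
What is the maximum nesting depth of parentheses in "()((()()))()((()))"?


Input: "()((()()))()((()))"
Tracking depth:
  Position 0 '(': depth becomes 1
  Position 1 ')': depth becomes 0
  Position 2 '(': depth becomes 1
  Position 3 '(': depth becomes 2
  Position 4 '(': depth becomes 3
  Position 5 ')': depth becomes 2
  Position 6 '(': depth becomes 3
  Position 7 ')': depth becomes 2
  Position 8 ')': depth becomes 1
  Position 9 ')': depth becomes 0
  Position 10 '(': depth becomes 1
  Position 11 ')': depth becomes 0
  Position 12 '(': depth becomes 1
  Position 13 '(': depth becomes 2
  Position 14 '(': depth becomes 3
  Position 15 ')': depth becomes 2
  Position 16 ')': depth becomes 1
  Position 17 ')': depth becomes 0
Maximum depth reached: 3

3


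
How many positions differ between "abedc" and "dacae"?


Comparing "abedc" and "dacae" position by position:
  Position 0: 'a' vs 'd' => DIFFER
  Position 1: 'b' vs 'a' => DIFFER
  Position 2: 'e' vs 'c' => DIFFER
  Position 3: 'd' vs 'a' => DIFFER
  Position 4: 'c' vs 'e' => DIFFER
Positions that differ: 5

5


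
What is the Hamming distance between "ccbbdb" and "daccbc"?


Comparing "ccbbdb" and "daccbc" position by position:
  Position 0: 'c' vs 'd' => differ
  Position 1: 'c' vs 'a' => differ
  Position 2: 'b' vs 'c' => differ
  Position 3: 'b' vs 'c' => differ
  Position 4: 'd' vs 'b' => differ
  Position 5: 'b' vs 'c' => differ
Total differences (Hamming distance): 6

6


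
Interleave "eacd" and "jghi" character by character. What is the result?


Interleaving "eacd" and "jghi":
  Position 0: 'e' from first, 'j' from second => "ej"
  Position 1: 'a' from first, 'g' from second => "ag"
  Position 2: 'c' from first, 'h' from second => "ch"
  Position 3: 'd' from first, 'i' from second => "di"
Result: ejagchdi

ejagchdi


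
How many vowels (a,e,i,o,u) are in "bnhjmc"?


Input: bnhjmc
Checking each character:
  'b' at position 0: consonant
  'n' at position 1: consonant
  'h' at position 2: consonant
  'j' at position 3: consonant
  'm' at position 4: consonant
  'c' at position 5: consonant
Total vowels: 0

0


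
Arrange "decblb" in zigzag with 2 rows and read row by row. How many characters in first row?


Zigzag "decblb" into 2 rows:
Placing characters:
  'd' => row 0
  'e' => row 1
  'c' => row 0
  'b' => row 1
  'l' => row 0
  'b' => row 1
Rows:
  Row 0: "dcl"
  Row 1: "ebb"
First row length: 3

3


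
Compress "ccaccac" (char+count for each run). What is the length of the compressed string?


Input: ccaccac
Runs:
  'c' x 2 => "c2"
  'a' x 1 => "a1"
  'c' x 2 => "c2"
  'a' x 1 => "a1"
  'c' x 1 => "c1"
Compressed: "c2a1c2a1c1"
Compressed length: 10

10


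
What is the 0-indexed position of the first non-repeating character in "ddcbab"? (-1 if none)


Input: ddcbab
Character frequencies:
  'a': 1
  'b': 2
  'c': 1
  'd': 2
Scanning left to right for freq == 1:
  Position 0 ('d'): freq=2, skip
  Position 1 ('d'): freq=2, skip
  Position 2 ('c'): unique! => answer = 2

2


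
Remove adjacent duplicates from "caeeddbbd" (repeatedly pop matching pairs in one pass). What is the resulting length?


Input: caeeddbbd
Stack-based adjacent duplicate removal:
  Read 'c': push. Stack: c
  Read 'a': push. Stack: ca
  Read 'e': push. Stack: cae
  Read 'e': matches stack top 'e' => pop. Stack: ca
  Read 'd': push. Stack: cad
  Read 'd': matches stack top 'd' => pop. Stack: ca
  Read 'b': push. Stack: cab
  Read 'b': matches stack top 'b' => pop. Stack: ca
  Read 'd': push. Stack: cad
Final stack: "cad" (length 3)

3


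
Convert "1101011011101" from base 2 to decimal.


Input: "1101011011101" in base 2
Positional expansion:
  Digit '1' (value 1) x 2^12 = 4096
  Digit '1' (value 1) x 2^11 = 2048
  Digit '0' (value 0) x 2^10 = 0
  Digit '1' (value 1) x 2^9 = 512
  Digit '0' (value 0) x 2^8 = 0
  Digit '1' (value 1) x 2^7 = 128
  Digit '1' (value 1) x 2^6 = 64
  Digit '0' (value 0) x 2^5 = 0
  Digit '1' (value 1) x 2^4 = 16
  Digit '1' (value 1) x 2^3 = 8
  Digit '1' (value 1) x 2^2 = 4
  Digit '0' (value 0) x 2^1 = 0
  Digit '1' (value 1) x 2^0 = 1
Sum = 6877

6877


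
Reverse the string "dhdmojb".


Input: dhdmojb
Reading characters right to left:
  Position 6: 'b'
  Position 5: 'j'
  Position 4: 'o'
  Position 3: 'm'
  Position 2: 'd'
  Position 1: 'h'
  Position 0: 'd'
Reversed: bjomdhd

bjomdhd


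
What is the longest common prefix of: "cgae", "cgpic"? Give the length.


Words: cgae, cgpic
  Position 0: all 'c' => match
  Position 1: all 'g' => match
  Position 2: ('a', 'p') => mismatch, stop
LCP = "cg" (length 2)

2
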